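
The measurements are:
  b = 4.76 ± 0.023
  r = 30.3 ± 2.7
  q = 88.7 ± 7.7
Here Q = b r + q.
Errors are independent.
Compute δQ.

Let p = b·r = 144. δp/p = √((1·δb/b)² + (1·δr/r)²) = √(2.33e-05 + 0.00794) = 0.0892, so δp = 12.9.
Q = p + q: δQ = √(δp² + δq²) = √(166 + 59.3) = 15.0

15.0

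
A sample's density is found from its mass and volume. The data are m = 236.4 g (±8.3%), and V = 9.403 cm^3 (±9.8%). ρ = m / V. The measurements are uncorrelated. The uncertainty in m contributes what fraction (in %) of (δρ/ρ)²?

41.8%

(δρ/ρ)² = (1·δm/m)² + (-1·δV/V)²
  m term: (1×0.0830)² = 0.00689
  V term: (-1×0.0980)² = 0.00960
Total = 0.0165. Share from m = 0.00689/0.0165 = 0.418.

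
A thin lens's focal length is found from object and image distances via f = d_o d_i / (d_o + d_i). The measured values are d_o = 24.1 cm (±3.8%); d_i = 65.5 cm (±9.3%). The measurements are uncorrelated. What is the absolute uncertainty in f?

0.659 cm

∂f/∂d_o = (d_i/(d_o+d_i))² = 0.534;  ∂f/∂d_i = (d_o/(d_o+d_i))² = 0.0723
δf = √((∂f/∂d_o · δd_o)² + (∂f/∂d_i · δd_i)²) = √(0.240 + 0.194) = 0.659 cm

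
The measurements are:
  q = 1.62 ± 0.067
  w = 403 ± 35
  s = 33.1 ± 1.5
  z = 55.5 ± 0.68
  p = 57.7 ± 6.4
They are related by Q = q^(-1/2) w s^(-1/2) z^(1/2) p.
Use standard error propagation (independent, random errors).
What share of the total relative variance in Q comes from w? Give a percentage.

36.2%

(δQ/Q)² = (−½·δq/q)² + (1·δw/w)² + (−½·δs/s)² + (½·δz/z)² + (1·δp/p)²
  q term: (-0.5×0.0414)² = 0.000428
  w term: (1×0.0868)² = 0.00754
  s term: (-0.5×0.0453)² = 0.000513
  z term: (0.5×0.0123)² = 3.75e-05
  p term: (1×0.111)² = 0.0123
Total = 0.0208. Share from w = 0.00754/0.0208 = 0.362.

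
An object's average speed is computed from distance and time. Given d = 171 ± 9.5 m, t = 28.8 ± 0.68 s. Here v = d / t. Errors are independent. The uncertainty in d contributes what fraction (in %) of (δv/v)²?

(δv/v)² = (1·δd/d)² + (-1·δt/t)²
  d term: (1×0.0556)² = 0.00309
  t term: (-1×0.0236)² = 0.000557
Total = 0.00364. Share from d = 0.00309/0.00364 = 0.847.

84.7%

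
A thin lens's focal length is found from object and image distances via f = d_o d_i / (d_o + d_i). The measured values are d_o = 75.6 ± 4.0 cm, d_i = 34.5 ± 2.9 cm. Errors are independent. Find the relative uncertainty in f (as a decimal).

∂f/∂d_o = (d_i/(d_o+d_i))² = 0.0982;  ∂f/∂d_i = (d_o/(d_o+d_i))² = 0.471
δf = √((∂f/∂d_o · δd_o)² + (∂f/∂d_i · δd_i)²) = √(0.154 + 1.87) = 1.42 cm
f = 23.7 cm, so δf/f = 1.42/23.7 = 0.0601.

0.0601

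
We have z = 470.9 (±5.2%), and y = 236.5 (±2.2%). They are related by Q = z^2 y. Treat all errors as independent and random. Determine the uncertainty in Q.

Relative error in a monomial: (δQ/Q)² = Σ (nᵢ · δxᵢ/xᵢ)².
  (2·δz/z)² = (2×0.0520)² = 0.0108;  (1·δy/y)² = (1×0.0220)² = 0.000484
δQ/Q = √(0.0113) = 0.106
Q = 5.244e+07, so δQ = 0.106 × 5.244e+07 = 5.57e+06.

5.57e+06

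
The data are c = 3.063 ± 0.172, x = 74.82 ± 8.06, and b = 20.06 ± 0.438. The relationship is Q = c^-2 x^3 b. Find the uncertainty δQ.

3.07e+05

Since Q is a product/quotient, work with relative uncertainties:
  (-2·δc/c)² = (-2×0.0562)² = 0.0126;  (3·δx/x)² = (3×0.108)² = 0.104;  (1·δb/b)² = (1×0.0218)² = 0.000477
δQ/Q = √(0.118) = 0.343
Q = 895600, so δQ = 0.343 × 895600 = 3.07e+05.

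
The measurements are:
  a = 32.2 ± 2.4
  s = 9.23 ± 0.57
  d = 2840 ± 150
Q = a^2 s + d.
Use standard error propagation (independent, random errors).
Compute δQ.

Let p = a^2·s = 9570. δp/p = √((2·δa/a)² + (1·δs/s)²) = √(0.0222 + 0.00381) = 0.161, so δp = 1540.
Q = p + d: δQ = √(δp² + δd²) = √(2.38e+06 + 22500) = 1550

1550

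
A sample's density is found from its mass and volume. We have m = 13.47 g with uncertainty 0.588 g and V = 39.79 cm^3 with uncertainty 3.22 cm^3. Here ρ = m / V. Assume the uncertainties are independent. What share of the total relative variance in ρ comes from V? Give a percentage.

(δρ/ρ)² = (1·δm/m)² + (-1·δV/V)²
  m term: (1×0.0437)² = 0.00191
  V term: (-1×0.0809)² = 0.00655
Total = 0.00845. Share from V = 0.00655/0.00845 = 0.775.

77.5%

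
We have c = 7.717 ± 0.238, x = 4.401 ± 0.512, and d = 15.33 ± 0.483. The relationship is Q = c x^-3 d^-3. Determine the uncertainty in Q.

9.12e-06

Products/powers → add relative errors in quadrature, weighted by exponent:
  (1·δc/c)² = (1×0.0308)² = 0.000951;  (-3·δx/x)² = (-3×0.116)² = 0.122;  (-3·δd/d)² = (-3×0.0315)² = 0.00893
δQ/Q = √(0.132) = 0.363
Q = 2.513e-05, so δQ = 0.363 × 2.513e-05 = 9.12e-06.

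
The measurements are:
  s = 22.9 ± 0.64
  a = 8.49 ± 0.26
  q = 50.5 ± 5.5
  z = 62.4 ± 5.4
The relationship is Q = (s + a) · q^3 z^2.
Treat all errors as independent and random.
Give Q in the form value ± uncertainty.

(1.57 ± 0.583) × 10^10

Let u = s + a = 31.4. δu = √(δs² + δa²) = √(0.410 + 0.0676) = 0.691, so δu/u = 0.0220.
Q is then a monomial in u, q, z:
δQ/Q = √((δu/u)² + (3·δq/q)² + (2·δz/z)²) = √(0.000484 + 0.107 + 0.0300) = 0.370
Q = 1.57e+10, so δQ = 0.370 × 1.57e+10 = 5.83e+09.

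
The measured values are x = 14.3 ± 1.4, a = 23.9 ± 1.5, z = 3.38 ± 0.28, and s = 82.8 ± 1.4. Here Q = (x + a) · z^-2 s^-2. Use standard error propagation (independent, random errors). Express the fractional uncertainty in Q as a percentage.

17.7%

Let u = x + a = 38.2. δu = √(δx² + δa²) = √(1.96 + 2.25) = 2.05, so δu/u = 0.0537.
Q is then a monomial in u, z, s:
δQ/Q = √((δu/u)² + (-2·δz/z)² + (-2·δs/s)²) = √(0.00289 + 0.0275 + 0.00114) = 0.177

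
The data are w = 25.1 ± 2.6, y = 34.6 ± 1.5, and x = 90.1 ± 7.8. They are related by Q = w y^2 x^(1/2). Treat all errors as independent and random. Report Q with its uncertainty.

(2.85 ± 0.405) × 10^5

Products/powers → add relative errors in quadrature, weighted by exponent:
  (1·δw/w)² = (1×0.104)² = 0.0107;  (2·δy/y)² = (2×0.0434)² = 0.00752;  (½·δx/x)² = (0.5×0.0866)² = 0.00187
δQ/Q = √(0.0201) = 0.142
Q = 2.85e+05, so δQ = 0.142 × 2.85e+05 = 40500.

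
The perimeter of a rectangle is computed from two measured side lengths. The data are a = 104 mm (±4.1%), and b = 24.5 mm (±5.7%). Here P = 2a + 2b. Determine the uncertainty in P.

8.97 mm

Sums and differences: (δP)² = Σ (cᵢ δxᵢ)².
  (2·δa)² = 72.7;  (2·δb)² = 7.80
δP = √(80.5) = 8.97 mm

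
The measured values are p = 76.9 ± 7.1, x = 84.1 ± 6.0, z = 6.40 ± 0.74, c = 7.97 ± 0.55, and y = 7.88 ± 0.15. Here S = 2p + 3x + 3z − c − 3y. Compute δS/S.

0.0585

Each term contributes (cᵢ δxᵢ)² to (δS)²:
  (2·δp)² = 202;  (3·δx)² = 324;  (3·δz)² = 4.93;  (δc)² = 0.303;  (3·δy)² = 0.202
δS = √(531) = 23.0
S = 394, so δS/S = 23.0/394 = 0.0585.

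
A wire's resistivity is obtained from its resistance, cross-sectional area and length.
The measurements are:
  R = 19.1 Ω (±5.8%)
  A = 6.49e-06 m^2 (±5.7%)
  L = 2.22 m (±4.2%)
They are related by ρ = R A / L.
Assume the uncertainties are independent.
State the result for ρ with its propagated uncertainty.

Since ρ is a product/quotient, work with relative uncertainties:
  (1·δR/R)² = (1×0.0580)² = 0.00336;  (1·δA/A)² = (1×0.0570)² = 0.00325;  (-1·δL/L)² = (-1×0.0420)² = 0.00176
δρ/ρ = √(0.00838) = 0.0915
ρ = 5.58e-05 Ω·m, so δρ = 0.0915 × 5.58e-05 = 5.11e-06 Ω·m.

(5.58 ± 0.511) × 10^-5 Ω·m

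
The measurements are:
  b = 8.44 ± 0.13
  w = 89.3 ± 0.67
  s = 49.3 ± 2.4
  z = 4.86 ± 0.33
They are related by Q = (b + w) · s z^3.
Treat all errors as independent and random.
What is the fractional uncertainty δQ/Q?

Let u = b + w = 97.7. δu = √(δb² + δw²) = √(0.0169 + 0.449) = 0.682, so δu/u = 0.00698.
Q is then a monomial in u, s, z:
δQ/Q = √((δu/u)² + (1·δs/s)² + (3·δz/z)²) = √(4.88e-05 + 0.00237 + 0.0415) = 0.210

0.210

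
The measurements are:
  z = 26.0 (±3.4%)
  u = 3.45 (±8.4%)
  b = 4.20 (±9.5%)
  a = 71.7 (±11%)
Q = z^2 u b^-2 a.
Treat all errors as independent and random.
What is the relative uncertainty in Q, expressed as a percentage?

24.5%

Relative error in a monomial: (δQ/Q)² = Σ (nᵢ · δxᵢ/xᵢ)².
  (2·δz/z)² = (2×0.0340)² = 0.00462;  (1·δu/u)² = (1×0.0840)² = 0.00706;  (-2·δb/b)² = (-2×0.0950)² = 0.0361;  (1·δa/a)² = (1×0.110)² = 0.0121
δQ/Q = √(0.0599) = 0.245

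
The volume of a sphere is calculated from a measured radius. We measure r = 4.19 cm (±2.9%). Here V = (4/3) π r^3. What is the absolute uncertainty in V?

26.8 cm^3

Products/powers → add relative errors in quadrature, weighted by exponent:
  (3·δr/r)² = (3×0.0290)² = 0.00757
δV/V = √(0.00757) = 0.0870
V = 308 cm^3, so δV = 0.0870 × 308 = 26.8 cm^3.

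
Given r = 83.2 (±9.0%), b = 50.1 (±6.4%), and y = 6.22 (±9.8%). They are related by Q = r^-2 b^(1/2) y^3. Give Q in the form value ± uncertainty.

Products/powers → add relative errors in quadrature, weighted by exponent:
  (-2·δr/r)² = (-2×0.0900)² = 0.0324;  (½·δb/b)² = (0.5×0.0640)² = 0.00102;  (3·δy/y)² = (3×0.0980)² = 0.0864
δQ/Q = √(0.120) = 0.346
Q = 0.246, so δQ = 0.346 × 0.246 = 0.0852.

0.246 ± 0.0852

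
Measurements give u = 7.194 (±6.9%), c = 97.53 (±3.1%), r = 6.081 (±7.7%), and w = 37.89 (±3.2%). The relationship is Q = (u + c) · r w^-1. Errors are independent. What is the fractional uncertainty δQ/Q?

Let h = u + c = 104.7. δh = √(δu² + δc²) = √(0.246 + 9.14) = 3.06, so δh/h = 0.0293.
Q is then a monomial in h, r, w:
δQ/Q = √((δh/h)² + (1·δr/r)² + (-1·δw/w)²) = √(0.000856 + 0.00593 + 0.00102) = 0.0884

0.0884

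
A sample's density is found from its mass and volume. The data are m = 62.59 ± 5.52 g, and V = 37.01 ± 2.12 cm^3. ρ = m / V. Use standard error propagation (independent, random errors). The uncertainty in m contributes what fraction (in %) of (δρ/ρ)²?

(δρ/ρ)² = (1·δm/m)² + (-1·δV/V)²
  m term: (1×0.0882)² = 0.00778
  V term: (-1×0.0573)² = 0.00328
Total = 0.0111. Share from m = 0.00778/0.0111 = 0.703.

70.3%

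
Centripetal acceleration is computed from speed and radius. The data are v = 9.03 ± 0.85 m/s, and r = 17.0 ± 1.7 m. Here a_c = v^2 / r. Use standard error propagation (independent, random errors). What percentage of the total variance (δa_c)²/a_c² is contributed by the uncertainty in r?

22.0%

(δa_c/a_c)² = (2·δv/v)² + (-1·δr/r)²
  v term: (2×0.0941)² = 0.0354
  r term: (-1×0.100)² = 0.0100
Total = 0.0454. Share from r = 0.0100/0.0454 = 0.220.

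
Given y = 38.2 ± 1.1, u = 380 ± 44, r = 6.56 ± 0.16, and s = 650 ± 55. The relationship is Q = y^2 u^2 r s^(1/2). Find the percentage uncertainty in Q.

Since Q is a product/quotient, work with relative uncertainties:
  (2·δy/y)² = (2×0.0288)² = 0.00332;  (2·δu/u)² = (2×0.116)² = 0.0536;  (1·δr/r)² = (1×0.0244)² = 0.000595;  (½·δs/s)² = (0.5×0.0846)² = 0.00179
δQ/Q = √(0.0593) = 0.244

24.4%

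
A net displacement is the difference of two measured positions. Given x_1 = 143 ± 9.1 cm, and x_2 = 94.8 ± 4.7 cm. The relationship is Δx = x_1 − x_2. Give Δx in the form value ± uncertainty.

48.2 ± 10.2 cm

Absolute uncertainties add in quadrature for a linear combination:
  (δx_1)² = 82.8;  (δx_2)² = 22.1
δΔx = √(105) = 10.2 cm
Δx = 48.2 cm.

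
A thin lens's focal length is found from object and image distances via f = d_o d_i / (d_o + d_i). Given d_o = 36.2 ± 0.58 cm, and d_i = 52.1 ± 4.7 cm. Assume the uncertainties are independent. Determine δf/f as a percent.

∂f/∂d_o = (d_i/(d_o+d_i))² = 0.348;  ∂f/∂d_i = (d_o/(d_o+d_i))² = 0.168
δf = √((∂f/∂d_o · δd_o)² + (∂f/∂d_i · δd_i)²) = √(0.0408 + 0.624) = 0.815 cm
f = 21.4 cm, so δf/f = 0.815/21.4 = 0.0382.

3.82%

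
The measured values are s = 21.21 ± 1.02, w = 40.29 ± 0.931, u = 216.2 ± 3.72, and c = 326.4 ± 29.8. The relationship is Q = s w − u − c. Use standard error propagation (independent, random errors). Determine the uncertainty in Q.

Let p = s·w = 854.6. δp/p = √((1·δs/s)² + (1·δw/w)²) = √(0.00231 + 0.000534) = 0.0534, so δp = 45.6.
Q = p − u − c: δQ = √(δp² + δu² + δc²) = √(2080 + 13.8 + 888) = 54.6

54.6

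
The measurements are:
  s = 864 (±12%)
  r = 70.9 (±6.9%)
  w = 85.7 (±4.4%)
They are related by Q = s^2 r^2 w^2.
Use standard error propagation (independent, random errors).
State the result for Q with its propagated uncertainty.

Since Q is a product/quotient, work with relative uncertainties:
  (2·δs/s)² = (2×0.120)² = 0.0576;  (2·δr/r)² = (2×0.0690)² = 0.0190;  (2·δw/w)² = (2×0.0440)² = 0.00774
δQ/Q = √(0.0844) = 0.290
Q = 2.76e+13, so δQ = 0.290 × 2.76e+13 = 8.01e+12.

(2.76 ± 0.801) × 10^13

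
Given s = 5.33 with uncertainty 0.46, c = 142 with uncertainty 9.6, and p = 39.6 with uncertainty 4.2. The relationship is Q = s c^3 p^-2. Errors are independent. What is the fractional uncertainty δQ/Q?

0.306

Q is a product of powers, so relative uncertainties combine in quadrature:
  (1·δs/s)² = (1×0.0863)² = 0.00745;  (3·δc/c)² = (3×0.0676)² = 0.0411;  (-2·δp/p)² = (-2×0.106)² = 0.0450
δQ/Q = √(0.0936) = 0.306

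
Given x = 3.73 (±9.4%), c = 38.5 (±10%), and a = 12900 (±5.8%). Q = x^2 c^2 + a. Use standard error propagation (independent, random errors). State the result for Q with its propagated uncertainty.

Let p = x^2·c^2 = 20600. δp/p = √((2·δx/x)² + (2·δc/c)²) = √(0.0353 + 0.0400) = 0.274, so δp = 5660.
Q = p + a: δQ = √(δp² + δa²) = √(3.2e+07 + 5.6e+05) = 5710
Q = 33500.

33500 ± 5710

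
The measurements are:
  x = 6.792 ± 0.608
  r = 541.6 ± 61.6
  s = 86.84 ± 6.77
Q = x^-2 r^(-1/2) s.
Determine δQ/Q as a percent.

20.3%

Products/powers → add relative errors in quadrature, weighted by exponent:
  (-2·δx/x)² = (-2×0.0895)² = 0.0321;  (−½·δr/r)² = (-0.5×0.114)² = 0.00323;  (1·δs/s)² = (1×0.0780)² = 0.00608
δQ/Q = √(0.0414) = 0.203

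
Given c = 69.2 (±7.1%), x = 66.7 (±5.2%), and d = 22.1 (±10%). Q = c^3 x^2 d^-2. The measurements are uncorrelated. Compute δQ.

9.36e+05

Relative error in a monomial: (δQ/Q)² = Σ (nᵢ · δxᵢ/xᵢ)².
  (3·δc/c)² = (3×0.0710)² = 0.0454;  (2·δx/x)² = (2×0.0520)² = 0.0108;  (-2·δd/d)² = (-2×0.100)² = 0.0400
δQ/Q = √(0.0962) = 0.310
Q = 3.02e+06, so δQ = 0.310 × 3.02e+06 = 9.36e+05.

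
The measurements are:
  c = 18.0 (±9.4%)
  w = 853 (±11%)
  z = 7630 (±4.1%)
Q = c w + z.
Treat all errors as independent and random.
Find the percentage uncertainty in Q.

9.76%

Let p = c·w = 15400. δp/p = √((1·δc/c)² + (1·δw/w)²) = √(0.00884 + 0.0121) = 0.145, so δp = 2220.
Q = p + z: δQ = √(δp² + δz²) = √(4.94e+06 + 97900) = 2240
Q = 23000, so δQ/Q = 2240/23000 = 0.0976.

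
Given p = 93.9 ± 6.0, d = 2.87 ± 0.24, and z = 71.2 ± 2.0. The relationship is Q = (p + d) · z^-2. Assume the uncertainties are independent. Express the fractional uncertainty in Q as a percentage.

Let u = p + d = 96.8. δu = √(δp² + δd²) = √(36.0 + 0.0576) = 6.00, so δu/u = 0.0621.
Q is then a monomial in u, z:
δQ/Q = √((δu/u)² + (-2·δz/z)²) = √(0.00385 + 0.00316) = 0.0837

8.37%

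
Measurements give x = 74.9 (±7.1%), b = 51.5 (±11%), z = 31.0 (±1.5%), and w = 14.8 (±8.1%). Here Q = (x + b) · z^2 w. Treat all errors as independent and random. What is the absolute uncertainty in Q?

Let u = x + b = 126. δu = √(δx² + δb²) = √(28.3 + 32.1) = 7.77, so δu/u = 0.0615.
Q is then a monomial in u, z, w:
δQ/Q = √((δu/u)² + (2·δz/z)² + (1·δw/w)²) = √(0.00378 + 0.000900 + 0.00656) = 0.106
Q = 1.8e+06, so δQ = 0.106 × 1.8e+06 = 1.91e+05.

1.91e+05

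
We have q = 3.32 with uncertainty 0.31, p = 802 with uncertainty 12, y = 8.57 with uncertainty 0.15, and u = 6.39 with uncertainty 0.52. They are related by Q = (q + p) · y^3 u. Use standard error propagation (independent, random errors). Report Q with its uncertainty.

(3.24 ± 0.317) × 10^6

Let w = q + p = 805. δw = √(δq² + δp²) = √(0.0961 + 144) = 12.0, so δw/w = 0.0149.
Q is then a monomial in w, y, u:
δQ/Q = √((δw/w)² + (3·δy/y)² + (1·δu/u)²) = √(0.000222 + 0.00276 + 0.00662) = 0.0980
Q = 3.24e+06, so δQ = 0.0980 × 3.24e+06 = 3.17e+05.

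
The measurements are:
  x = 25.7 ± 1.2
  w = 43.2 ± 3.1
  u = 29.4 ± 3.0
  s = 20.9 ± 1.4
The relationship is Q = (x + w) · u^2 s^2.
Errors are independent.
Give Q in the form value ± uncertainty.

Let h = x + w = 68.9. δh = √(δx² + δw²) = √(1.44 + 9.61) = 3.32, so δh/h = 0.0482.
Q is then a monomial in h, u, s:
δQ/Q = √((δh/h)² + (2·δu/u)² + (2·δs/s)²) = √(0.00233 + 0.0416 + 0.0179) = 0.249
Q = 2.6e+07, so δQ = 0.249 × 2.6e+07 = 6.47e+06.

(2.60 ± 0.647) × 10^7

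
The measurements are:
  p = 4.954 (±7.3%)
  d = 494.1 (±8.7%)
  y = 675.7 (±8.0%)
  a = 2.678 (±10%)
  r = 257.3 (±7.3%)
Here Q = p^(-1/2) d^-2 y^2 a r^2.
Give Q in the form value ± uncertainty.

Each factor contributes (exponent × relative error)² to (δQ/Q)²:
  (−½·δp/p)² = (-0.5×0.0730)² = 0.00133;  (-2·δd/d)² = (-2×0.0870)² = 0.0303;  (2·δy/y)² = (2×0.0800)² = 0.0256;  (1·δa/a)² = (1×0.100)² = 0.0100;  (2·δr/r)² = (2×0.0730)² = 0.0213
δQ/Q = √(0.0885) = 0.298
Q = 149000, so δQ = 0.298 × 149000 = 44300.

149000 ± 44300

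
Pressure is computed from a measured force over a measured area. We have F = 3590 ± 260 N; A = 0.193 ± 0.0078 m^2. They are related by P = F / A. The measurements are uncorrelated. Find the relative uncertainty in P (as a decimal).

Relative error in a monomial: (δP/P)² = Σ (nᵢ · δxᵢ/xᵢ)².
  (1·δF/F)² = (1×0.0724)² = 0.00525;  (-1·δA/A)² = (-1×0.0404)² = 0.00163
δP/P = √(0.00688) = 0.0829

0.0829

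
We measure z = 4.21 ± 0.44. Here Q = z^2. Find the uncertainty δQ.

Each factor contributes (exponent × relative error)² to (δQ/Q)²:
  (2·δz/z)² = (2×0.105)² = 0.0437
δQ/Q = √(0.0437) = 0.209
Q = 17.7, so δQ = 0.209 × 17.7 = 3.70.

3.70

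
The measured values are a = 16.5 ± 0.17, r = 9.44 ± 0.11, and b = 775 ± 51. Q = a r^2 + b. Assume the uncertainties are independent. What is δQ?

Let p = a·r^2 = 1470. δp/p = √((1·δa/a)² + (2·δr/r)²) = √(0.000106 + 0.000543) = 0.0255, so δp = 37.5.
Q = p + b: δQ = √(δp² + δb²) = √(1400 + 2600) = 63.3

63.3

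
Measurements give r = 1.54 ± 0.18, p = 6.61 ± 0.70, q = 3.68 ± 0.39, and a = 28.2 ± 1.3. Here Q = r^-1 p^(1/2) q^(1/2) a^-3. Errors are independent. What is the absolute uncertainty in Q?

2.8e-05

Q is a product of powers, so relative uncertainties combine in quadrature:
  (-1·δr/r)² = (-1×0.117)² = 0.0137;  (½·δp/p)² = (0.5×0.106)² = 0.00280;  (½·δq/q)² = (0.5×0.106)² = 0.00281;  (-3·δa/a)² = (-3×0.0461)² = 0.0191
δQ/Q = √(0.0384) = 0.196
Q = 0.000143, so δQ = 0.196 × 0.000143 = 2.8e-05.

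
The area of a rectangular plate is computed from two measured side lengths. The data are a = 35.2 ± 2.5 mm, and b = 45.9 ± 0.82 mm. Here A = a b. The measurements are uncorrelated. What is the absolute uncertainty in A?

A is a product of powers, so relative uncertainties combine in quadrature:
  (1·δa/a)² = (1×0.0710)² = 0.00504;  (1·δb/b)² = (1×0.0179)² = 0.000319
δA/A = √(0.00536) = 0.0732
A = 1620 mm^2, so δA = 0.0732 × 1620 = 118 mm^2.

118 mm^2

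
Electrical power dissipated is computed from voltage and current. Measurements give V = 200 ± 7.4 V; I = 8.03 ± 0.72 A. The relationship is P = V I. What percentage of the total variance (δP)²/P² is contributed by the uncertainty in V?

(δP/P)² = (1·δV/V)² + (1·δI/I)²
  V term: (1×0.0370)² = 0.00137
  I term: (1×0.0897)² = 0.00804
Total = 0.00941. Share from V = 0.00137/0.00941 = 0.146.

14.6%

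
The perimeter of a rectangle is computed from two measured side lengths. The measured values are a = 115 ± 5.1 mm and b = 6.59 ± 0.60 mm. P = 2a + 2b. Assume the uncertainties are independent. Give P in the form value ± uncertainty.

Sums and differences: (δP)² = Σ (cᵢ δxᵢ)².
  (2·δa)² = 104;  (2·δb)² = 1.44
δP = √(105) = 10.3 mm
P = 243 mm.

243 ± 10.3 mm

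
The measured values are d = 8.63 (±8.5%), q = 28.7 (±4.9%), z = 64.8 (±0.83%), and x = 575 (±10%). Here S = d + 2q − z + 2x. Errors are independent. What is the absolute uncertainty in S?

For a sum/difference, combine absolute errors in quadrature:
  (δd)² = 0.538;  (2·δq)² = 7.91;  (δz)² = 0.289;  (2·δx)² = 13200
δS = √(13200) = 115

115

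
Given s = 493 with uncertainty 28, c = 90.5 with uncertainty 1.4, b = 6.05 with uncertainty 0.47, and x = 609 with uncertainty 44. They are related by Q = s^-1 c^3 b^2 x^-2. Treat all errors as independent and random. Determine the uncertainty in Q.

0.0333

Q is a product of powers, so relative uncertainties combine in quadrature:
  (-1·δs/s)² = (-1×0.0568)² = 0.00323;  (3·δc/c)² = (3×0.0155)² = 0.00215;  (2·δb/b)² = (2×0.0777)² = 0.0241;  (-2·δx/x)² = (-2×0.0722)² = 0.0209
δQ/Q = √(0.0504) = 0.224
Q = 0.148, so δQ = 0.224 × 0.148 = 0.0333.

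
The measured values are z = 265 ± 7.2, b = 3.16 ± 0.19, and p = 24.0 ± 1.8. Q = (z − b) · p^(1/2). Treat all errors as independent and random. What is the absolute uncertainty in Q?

59.7

Let u = z − b = 262. δu = √(δz² + δb²) = √(51.8 + 0.0361) = 7.20, so δu/u = 0.0275.
Q is then a monomial in u, p:
δQ/Q = √((δu/u)² + (½·δp/p)²) = √(0.000757 + 0.00141) = 0.0465
Q = 1280, so δQ = 0.0465 × 1280 = 59.7.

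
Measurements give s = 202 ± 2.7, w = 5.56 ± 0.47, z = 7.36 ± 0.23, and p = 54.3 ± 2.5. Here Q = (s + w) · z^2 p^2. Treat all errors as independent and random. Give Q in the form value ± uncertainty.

Let u = s + w = 208. δu = √(δs² + δw²) = √(7.29 + 0.221) = 2.74, so δu/u = 0.0132.
Q is then a monomial in u, z, p:
δQ/Q = √((δu/u)² + (2·δz/z)² + (2·δp/p)²) = √(0.000174 + 0.00391 + 0.00848) = 0.112
Q = 3.32e+07, so δQ = 0.112 × 3.32e+07 = 3.72e+06.

(3.32 ± 0.372) × 10^7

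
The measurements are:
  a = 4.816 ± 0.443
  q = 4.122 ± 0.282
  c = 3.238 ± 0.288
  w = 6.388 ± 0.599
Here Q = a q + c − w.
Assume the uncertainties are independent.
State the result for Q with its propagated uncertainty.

Let p = a·q = 19.85. δp/p = √((1·δa/a)² + (1·δq/q)²) = √(0.00846 + 0.00468) = 0.115, so δp = 2.28.
Q = p + c − w: δQ = √(δp² + δc² + δw²) = √(5.18 + 0.0829 + 0.359) = 2.37
Q = 16.70.

16.70 ± 2.37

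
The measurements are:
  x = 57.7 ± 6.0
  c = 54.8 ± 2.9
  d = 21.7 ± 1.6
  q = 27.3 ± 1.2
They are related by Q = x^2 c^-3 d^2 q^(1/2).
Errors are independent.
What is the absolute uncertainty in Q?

15.0

Q is a product of powers, so relative uncertainties combine in quadrature:
  (2·δx/x)² = (2×0.104)² = 0.0433;  (-3·δc/c)² = (-3×0.0529)² = 0.0252;  (2·δd/d)² = (2×0.0737)² = 0.0217;  (½·δq/q)² = (0.5×0.0440)² = 0.000483
δQ/Q = √(0.0907) = 0.301
Q = 49.8, so δQ = 0.301 × 49.8 = 15.0.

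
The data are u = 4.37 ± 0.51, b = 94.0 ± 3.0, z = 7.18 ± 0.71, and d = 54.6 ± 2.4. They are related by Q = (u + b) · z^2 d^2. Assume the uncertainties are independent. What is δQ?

Let w = u + b = 98.4. δw = √(δu² + δb²) = √(0.260 + 9.00) = 3.04, so δw/w = 0.0309.
Q is then a monomial in w, z, d:
δQ/Q = √((δw/w)² + (2·δz/z)² + (2·δd/d)²) = √(0.000957 + 0.0391 + 0.00773) = 0.219
Q = 1.51e+07, so δQ = 0.219 × 1.51e+07 = 3.31e+06.

3.31e+06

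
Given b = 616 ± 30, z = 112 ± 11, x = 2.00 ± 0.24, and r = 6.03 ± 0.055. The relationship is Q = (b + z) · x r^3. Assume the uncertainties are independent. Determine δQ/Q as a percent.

Let u = b + z = 728. δu = √(δb² + δz²) = √(900 + 121) = 32.0, so δu/u = 0.0439.
Q is then a monomial in u, x, r:
δQ/Q = √((δu/u)² + (1·δx/x)² + (3·δr/r)²) = √(0.00193 + 0.0144 + 0.000749) = 0.131

13.1%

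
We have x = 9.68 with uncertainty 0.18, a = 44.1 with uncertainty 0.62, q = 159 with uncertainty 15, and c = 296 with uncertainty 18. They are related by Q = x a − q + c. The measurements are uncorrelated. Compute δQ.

25.5

Let p = x·a = 427. δp/p = √((1·δx/x)² + (1·δa/a)²) = √(0.000346 + 0.000198) = 0.0233, so δp = 9.95.
Q = p − q + c: δQ = √(δp² + δq² + δc²) = √(99.0 + 225 + 324) = 25.5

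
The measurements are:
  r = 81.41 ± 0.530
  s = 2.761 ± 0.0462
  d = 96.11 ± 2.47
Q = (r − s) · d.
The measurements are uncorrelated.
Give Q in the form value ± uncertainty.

Let u = r − s = 78.65. δu = √(δr² + δs²) = √(0.281 + 0.00213) = 0.532, so δu/u = 0.00676.
Q is then a monomial in u, d:
δQ/Q = √((δu/u)² + (1·δd/d)²) = √(4.58e-05 + 0.000660) = 0.0266
Q = 7559, so δQ = 0.0266 × 7559 = 201.

7559 ± 201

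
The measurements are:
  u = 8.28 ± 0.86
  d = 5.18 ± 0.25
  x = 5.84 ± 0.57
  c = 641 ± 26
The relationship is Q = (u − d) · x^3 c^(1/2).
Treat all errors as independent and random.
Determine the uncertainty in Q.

Let w = u − d = 3.10. δw = √(δu² + δd²) = √(0.740 + 0.0625) = 0.896, so δw/w = 0.289.
Q is then a monomial in w, x, c:
δQ/Q = √((δw/w)² + (3·δx/x)² + (½·δc/c)²) = √(0.0835 + 0.0857 + 0.000411) = 0.412
Q = 15600, so δQ = 0.412 × 15600 = 6440.

6440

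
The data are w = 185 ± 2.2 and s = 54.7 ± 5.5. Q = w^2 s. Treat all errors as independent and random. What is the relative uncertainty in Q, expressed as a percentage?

Products/powers → add relative errors in quadrature, weighted by exponent:
  (2·δw/w)² = (2×0.0119)² = 0.000566;  (1·δs/s)² = (1×0.101)² = 0.0101
δQ/Q = √(0.0107) = 0.103

10.3%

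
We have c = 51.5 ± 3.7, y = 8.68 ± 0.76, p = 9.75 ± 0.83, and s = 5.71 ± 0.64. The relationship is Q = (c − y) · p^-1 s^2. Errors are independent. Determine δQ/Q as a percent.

Let u = c − y = 42.8. δu = √(δc² + δy²) = √(13.7 + 0.578) = 3.78, so δu/u = 0.0882.
Q is then a monomial in u, p, s:
δQ/Q = √((δu/u)² + (-1·δp/p)² + (2·δs/s)²) = √(0.00778 + 0.00725 + 0.0503) = 0.255

25.5%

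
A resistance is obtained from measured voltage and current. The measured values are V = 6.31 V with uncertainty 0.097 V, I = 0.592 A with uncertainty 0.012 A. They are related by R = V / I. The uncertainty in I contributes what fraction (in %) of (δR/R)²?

63.5%

(δR/R)² = (1·δV/V)² + (-1·δI/I)²
  V term: (1×0.0154)² = 0.000236
  I term: (-1×0.0203)² = 0.000411
Total = 0.000647. Share from I = 0.000411/0.000647 = 0.635.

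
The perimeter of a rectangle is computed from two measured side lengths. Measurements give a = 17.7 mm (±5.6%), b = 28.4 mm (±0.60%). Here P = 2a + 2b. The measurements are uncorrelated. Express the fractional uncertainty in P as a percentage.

2.18%

Sums and differences: (δP)² = Σ (cᵢ δxᵢ)².
  (2·δa)² = 3.93;  (2·δb)² = 0.116
δP = √(4.05) = 2.01 mm
P = 92.2 mm, so δP/P = 2.01/92.2 = 0.0218.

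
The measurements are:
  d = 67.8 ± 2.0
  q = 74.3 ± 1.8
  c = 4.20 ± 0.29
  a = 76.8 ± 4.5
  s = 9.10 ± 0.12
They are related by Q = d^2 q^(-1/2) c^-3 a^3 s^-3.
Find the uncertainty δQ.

Relative error in a monomial: (δQ/Q)² = Σ (nᵢ · δxᵢ/xᵢ)².
  (2·δd/d)² = (2×0.0295)² = 0.00348;  (−½·δq/q)² = (-0.5×0.0242)² = 0.000147;  (-3·δc/c)² = (-3×0.0690)² = 0.0429;  (3·δa/a)² = (3×0.0586)² = 0.0309;  (-3·δs/s)² = (-3×0.0132)² = 0.00157
δQ/Q = √(0.0790) = 0.281
Q = 4330, so δQ = 0.281 × 4330 = 1220.

1220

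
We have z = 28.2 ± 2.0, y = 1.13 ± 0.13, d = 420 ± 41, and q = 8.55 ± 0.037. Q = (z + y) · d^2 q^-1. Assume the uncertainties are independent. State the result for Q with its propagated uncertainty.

Let u = z + y = 29.3. δu = √(δz² + δy²) = √(4.00 + 0.0169) = 2.00, so δu/u = 0.0683.
Q is then a monomial in u, d, q:
δQ/Q = √((δu/u)² + (2·δd/d)² + (-1·δq/q)²) = √(0.00467 + 0.0381 + 1.87e-05) = 0.207
Q = 6.05e+05, so δQ = 0.207 × 6.05e+05 = 1.25e+05.

(6.05 ± 1.25) × 10^5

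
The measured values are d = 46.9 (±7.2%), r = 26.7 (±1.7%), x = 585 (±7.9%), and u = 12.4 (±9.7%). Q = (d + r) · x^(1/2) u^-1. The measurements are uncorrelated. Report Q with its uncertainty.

144 ± 16.4

Let w = d + r = 73.6. δw = √(δd² + δr²) = √(11.4 + 0.206) = 3.41, so δw/w = 0.0463.
Q is then a monomial in w, x, u:
δQ/Q = √((δw/w)² + (½·δx/x)² + (-1·δu/u)²) = √(0.00214 + 0.00156 + 0.00941) = 0.115
Q = 144, so δQ = 0.115 × 144 = 16.4.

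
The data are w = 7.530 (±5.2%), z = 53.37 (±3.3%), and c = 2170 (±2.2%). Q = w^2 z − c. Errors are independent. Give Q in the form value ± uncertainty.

Let p = w^2·z = 3026. δp/p = √((2·δw/w)² + (1·δz/z)²) = √(0.0108 + 0.00109) = 0.109, so δp = 330.
Q = p − c: δQ = √(δp² + δc²) = √(1.09e+05 + 2280) = 334
Q = 856.1.

856.1 ± 334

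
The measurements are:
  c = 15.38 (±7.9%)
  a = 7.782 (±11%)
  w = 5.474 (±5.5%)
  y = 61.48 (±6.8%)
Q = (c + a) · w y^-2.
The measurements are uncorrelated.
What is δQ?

0.00537

Let u = c + a = 23.16. δu = √(δc² + δa²) = √(1.48 + 0.733) = 1.49, so δu/u = 0.0642.
Q is then a monomial in u, w, y:
δQ/Q = √((δu/u)² + (1·δw/w)² + (-2·δy/y)²) = √(0.00412 + 0.00302 + 0.0185) = 0.160
Q = 0.03354, so δQ = 0.160 × 0.03354 = 0.00537.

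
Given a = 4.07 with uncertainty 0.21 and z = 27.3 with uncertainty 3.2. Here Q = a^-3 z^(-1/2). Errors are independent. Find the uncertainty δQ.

0.000470

Each factor contributes (exponent × relative error)² to (δQ/Q)²:
  (-3·δa/a)² = (-3×0.0516)² = 0.0240;  (−½·δz/z)² = (-0.5×0.117)² = 0.00343
δQ/Q = √(0.0274) = 0.166
Q = 0.00284, so δQ = 0.166 × 0.00284 = 0.000470.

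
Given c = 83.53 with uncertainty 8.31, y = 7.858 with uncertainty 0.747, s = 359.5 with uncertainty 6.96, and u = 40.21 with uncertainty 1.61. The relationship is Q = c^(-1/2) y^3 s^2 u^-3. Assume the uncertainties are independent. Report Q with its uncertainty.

Q is a product of powers, so relative uncertainties combine in quadrature:
  (−½·δc/c)² = (-0.5×0.0995)² = 0.00247;  (3·δy/y)² = (3×0.0951)² = 0.0813;  (2·δs/s)² = (2×0.0194)² = 0.00150;  (-3·δu/u)² = (-3×0.0400)² = 0.0144
δQ/Q = √(0.0997) = 0.316
Q = 105.5, so δQ = 0.316 × 105.5 = 33.3.

105.5 ± 33.3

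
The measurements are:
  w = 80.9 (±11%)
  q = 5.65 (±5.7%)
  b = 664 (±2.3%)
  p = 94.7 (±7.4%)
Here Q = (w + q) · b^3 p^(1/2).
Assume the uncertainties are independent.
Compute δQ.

3.19e+10

Let u = w + q = 86.6. δu = √(δw² + δq²) = √(79.2 + 0.104) = 8.90, so δu/u = 0.103.
Q is then a monomial in u, b, p:
δQ/Q = √((δu/u)² + (3·δb/b)² + (½·δp/p)²) = √(0.0106 + 0.00476 + 0.00137) = 0.129
Q = 2.47e+11, so δQ = 0.129 × 2.47e+11 = 3.19e+10.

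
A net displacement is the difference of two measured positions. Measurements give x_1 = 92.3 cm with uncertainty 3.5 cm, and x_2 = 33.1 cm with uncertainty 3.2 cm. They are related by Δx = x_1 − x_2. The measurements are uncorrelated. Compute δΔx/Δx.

Sums and differences: (δΔx)² = Σ (cᵢ δxᵢ)².
  (δx_1)² = 12.2;  (δx_2)² = 10.2
δΔx = √(22.5) = 4.74 cm
Δx = 59.2 cm, so δΔx/Δx = 4.74/59.2 = 0.0801.

0.0801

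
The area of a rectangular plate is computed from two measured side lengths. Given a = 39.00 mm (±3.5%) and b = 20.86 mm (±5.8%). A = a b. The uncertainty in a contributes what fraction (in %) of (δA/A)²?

26.7%

(δA/A)² = (1·δa/a)² + (1·δb/b)²
  a term: (1×0.0350)² = 0.00123
  b term: (1×0.0580)² = 0.00336
Total = 0.00459. Share from a = 0.00123/0.00459 = 0.267.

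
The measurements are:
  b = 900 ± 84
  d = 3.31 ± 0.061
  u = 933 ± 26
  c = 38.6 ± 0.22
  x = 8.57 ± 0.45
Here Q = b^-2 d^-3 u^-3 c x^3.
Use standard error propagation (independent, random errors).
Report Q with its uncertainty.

Since Q is a product/quotient, work with relative uncertainties:
  (-2·δb/b)² = (-2×0.0933)² = 0.0348;  (-3·δd/d)² = (-3×0.0184)² = 0.00306;  (-3·δu/u)² = (-3×0.0279)² = 0.00699;  (1·δc/c)² = (1×0.00570)² = 3.25e-05;  (3·δx/x)² = (3×0.0525)² = 0.0248
δQ/Q = √(0.0697) = 0.264
Q = 1.02e-12, so δQ = 0.264 × 1.02e-12 = 2.69e-13.

(1.02 ± 0.269) × 10^-12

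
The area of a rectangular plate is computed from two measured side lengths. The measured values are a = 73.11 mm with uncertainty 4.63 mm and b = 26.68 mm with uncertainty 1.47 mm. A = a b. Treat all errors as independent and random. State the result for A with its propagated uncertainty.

1951 ± 164 mm^2

Each factor contributes (exponent × relative error)² to (δA/A)²:
  (1·δa/a)² = (1×0.0633)² = 0.00401;  (1·δb/b)² = (1×0.0551)² = 0.00304
δA/A = √(0.00705) = 0.0839
A = 1951 mm^2, so δA = 0.0839 × 1951 = 164 mm^2.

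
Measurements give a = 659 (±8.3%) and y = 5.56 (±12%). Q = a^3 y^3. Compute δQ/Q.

Q is a product of powers, so relative uncertainties combine in quadrature:
  (3·δa/a)² = (3×0.0830)² = 0.0620;  (3·δy/y)² = (3×0.120)² = 0.130
δQ/Q = √(0.192) = 0.438

0.438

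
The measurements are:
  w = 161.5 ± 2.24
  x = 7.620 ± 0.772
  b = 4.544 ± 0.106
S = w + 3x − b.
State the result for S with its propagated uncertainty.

179.8 ± 3.22

Each term contributes (cᵢ δxᵢ)² to (δS)²:
  (δw)² = 5.02;  (3·δx)² = 5.36;  (δb)² = 0.0112
δS = √(10.4) = 3.22
S = 179.8.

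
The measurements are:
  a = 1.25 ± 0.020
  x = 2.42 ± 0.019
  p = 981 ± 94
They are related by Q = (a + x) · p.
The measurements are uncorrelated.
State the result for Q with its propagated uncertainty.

Let u = a + x = 3.67. δu = √(δa² + δx²) = √(0.000400 + 0.000361) = 0.0276, so δu/u = 0.00752.
Q is then a monomial in u, p:
δQ/Q = √((δu/u)² + (1·δp/p)²) = √(5.65e-05 + 0.00918) = 0.0961
Q = 3600, so δQ = 0.0961 × 3600 = 346.

3600 ± 346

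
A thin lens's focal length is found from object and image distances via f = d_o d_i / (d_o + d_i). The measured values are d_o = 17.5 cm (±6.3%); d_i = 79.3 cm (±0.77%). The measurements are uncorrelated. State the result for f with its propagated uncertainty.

14.3 ± 0.740 cm

∂f/∂d_o = (d_i/(d_o+d_i))² = 0.671;  ∂f/∂d_i = (d_o/(d_o+d_i))² = 0.0327
δf = √((∂f/∂d_o · δd_o)² + (∂f/∂d_i · δd_i)²) = √(0.547 + 0.000398) = 0.740 cm
f = 14.3 cm.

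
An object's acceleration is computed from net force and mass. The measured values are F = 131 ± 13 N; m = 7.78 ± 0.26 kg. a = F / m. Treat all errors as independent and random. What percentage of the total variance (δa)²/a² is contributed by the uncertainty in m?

10.2%

(δa/a)² = (1·δF/F)² + (-1·δm/m)²
  F term: (1×0.0992)² = 0.00985
  m term: (-1×0.0334)² = 0.00112
Total = 0.0110. Share from m = 0.00112/0.0110 = 0.102.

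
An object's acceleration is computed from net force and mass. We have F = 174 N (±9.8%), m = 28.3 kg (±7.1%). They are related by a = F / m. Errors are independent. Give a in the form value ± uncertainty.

6.15 ± 0.744 m/s^2

Since a is a product/quotient, work with relative uncertainties:
  (1·δF/F)² = (1×0.0980)² = 0.00960;  (-1·δm/m)² = (-1×0.0710)² = 0.00504
δa/a = √(0.0146) = 0.121
a = 6.15 m/s^2, so δa = 0.121 × 6.15 = 0.744 m/s^2.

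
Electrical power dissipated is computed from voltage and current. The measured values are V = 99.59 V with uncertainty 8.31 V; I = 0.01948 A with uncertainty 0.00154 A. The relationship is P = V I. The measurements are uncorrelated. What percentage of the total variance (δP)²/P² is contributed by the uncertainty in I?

(δP/P)² = (1·δV/V)² + (1·δI/I)²
  V term: (1×0.0834)² = 0.00696
  I term: (1×0.0791)² = 0.00625
Total = 0.0132. Share from I = 0.00625/0.0132 = 0.473.

47.3%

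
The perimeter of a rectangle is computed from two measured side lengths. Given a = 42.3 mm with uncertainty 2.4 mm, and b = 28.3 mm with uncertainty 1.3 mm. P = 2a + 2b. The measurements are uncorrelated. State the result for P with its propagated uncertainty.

For a sum/difference, combine absolute errors in quadrature:
  (2·δa)² = 23.0;  (2·δb)² = 6.76
δP = √(29.8) = 5.46 mm
P = 141 mm.

141 ± 5.46 mm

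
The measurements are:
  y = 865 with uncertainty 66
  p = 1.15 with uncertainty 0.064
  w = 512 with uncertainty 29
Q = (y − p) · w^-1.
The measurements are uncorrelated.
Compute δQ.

Let u = y − p = 864. δu = √(δy² + δp²) = √(4360 + 0.00410) = 66.0, so δu/u = 0.0764.
Q is then a monomial in u, w:
δQ/Q = √((δu/u)² + (-1·δw/w)²) = √(0.00584 + 0.00321) = 0.0951
Q = 1.69, so δQ = 0.0951 × 1.69 = 0.160.

0.160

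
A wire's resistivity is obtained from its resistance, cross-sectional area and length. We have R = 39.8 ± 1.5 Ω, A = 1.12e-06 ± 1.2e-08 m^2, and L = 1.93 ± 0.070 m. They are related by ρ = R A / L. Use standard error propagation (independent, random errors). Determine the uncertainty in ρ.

1.23e-06 Ω·m

For a monomial ρ ∝ R, A, L^-1, fractional errors add in quadrature:
  (1·δR/R)² = (1×0.0377)² = 0.00142;  (1·δA/A)² = (1×0.0107)² = 0.000115;  (-1·δL/L)² = (-1×0.0363)² = 0.00132
δρ/ρ = √(0.00285) = 0.0534
ρ = 2.31e-05 Ω·m, so δρ = 0.0534 × 2.31e-05 = 1.23e-06 Ω·m.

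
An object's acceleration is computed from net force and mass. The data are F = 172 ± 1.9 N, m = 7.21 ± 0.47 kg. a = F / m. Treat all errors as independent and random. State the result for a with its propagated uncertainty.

23.9 ± 1.58 m/s^2

For a monomial a ∝ F, m^-1, fractional errors add in quadrature:
  (1·δF/F)² = (1×0.0110)² = 0.000122;  (-1·δm/m)² = (-1×0.0652)² = 0.00425
δa/a = √(0.00437) = 0.0661
a = 23.9 m/s^2, so δa = 0.0661 × 23.9 = 1.58 m/s^2.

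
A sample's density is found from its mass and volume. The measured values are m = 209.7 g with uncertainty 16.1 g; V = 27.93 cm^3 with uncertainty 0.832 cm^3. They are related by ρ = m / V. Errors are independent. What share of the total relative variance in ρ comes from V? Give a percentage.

(δρ/ρ)² = (1·δm/m)² + (-1·δV/V)²
  m term: (1×0.0768)² = 0.00589
  V term: (-1×0.0298)² = 0.000887
Total = 0.00678. Share from V = 0.000887/0.00678 = 0.131.

13.1%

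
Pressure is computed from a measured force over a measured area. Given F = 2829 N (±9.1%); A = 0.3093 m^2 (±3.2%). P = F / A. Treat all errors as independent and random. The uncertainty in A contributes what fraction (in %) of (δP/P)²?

11.0%

(δP/P)² = (1·δF/F)² + (-1·δA/A)²
  F term: (1×0.0910)² = 0.00828
  A term: (-1×0.0320)² = 0.00102
Total = 0.00931. Share from A = 0.00102/0.00931 = 0.110.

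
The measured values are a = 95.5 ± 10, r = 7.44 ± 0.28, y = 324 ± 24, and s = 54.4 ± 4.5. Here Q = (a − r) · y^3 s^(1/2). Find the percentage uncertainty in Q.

25.3%

Let u = a − r = 88.1. δu = √(δa² + δr²) = √(100 + 0.0784) = 10.0, so δu/u = 0.114.
Q is then a monomial in u, y, s:
δQ/Q = √((δu/u)² + (3·δy/y)² + (½·δs/s)²) = √(0.0129 + 0.0494 + 0.00171) = 0.253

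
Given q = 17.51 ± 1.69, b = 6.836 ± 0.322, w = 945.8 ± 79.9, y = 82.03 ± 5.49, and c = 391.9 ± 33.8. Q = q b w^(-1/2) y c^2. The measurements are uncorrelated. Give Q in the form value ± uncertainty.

Relative error in a monomial: (δQ/Q)² = Σ (nᵢ · δxᵢ/xᵢ)².
  (1·δq/q)² = (1×0.0965)² = 0.00932;  (1·δb/b)² = (1×0.0471)² = 0.00222;  (−½·δw/w)² = (-0.5×0.0845)² = 0.00178;  (1·δy/y)² = (1×0.0669)² = 0.00448;  (2·δc/c)² = (2×0.0862)² = 0.0298
δQ/Q = √(0.0476) = 0.218
Q = 4.904e+07, so δQ = 0.218 × 4.904e+07 = 1.07e+07.

(4.904 ± 1.07) × 10^7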